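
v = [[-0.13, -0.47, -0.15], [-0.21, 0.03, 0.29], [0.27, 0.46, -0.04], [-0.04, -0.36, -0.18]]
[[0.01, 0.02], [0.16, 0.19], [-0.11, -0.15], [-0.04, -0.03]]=v@[[-0.79, -0.80], [0.22, 0.15], [-0.04, 0.07]]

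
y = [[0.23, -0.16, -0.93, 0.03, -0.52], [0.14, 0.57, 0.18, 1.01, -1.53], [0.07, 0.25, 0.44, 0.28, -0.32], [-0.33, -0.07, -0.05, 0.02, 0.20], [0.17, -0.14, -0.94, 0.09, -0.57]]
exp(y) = [[1.2, -0.36, -1.15, -0.27, -0.13], [-0.13, 1.97, 1.16, 1.47, -1.68], [0.01, 0.45, 1.80, 0.54, -0.54], [-0.35, -0.09, -0.02, 0.98, 0.28], [0.12, -0.33, -1.10, -0.19, 0.83]]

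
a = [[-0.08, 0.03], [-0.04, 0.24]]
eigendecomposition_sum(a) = [[-0.08, 0.01], [-0.01, 0.00]] + [[-0.00, 0.02], [-0.03, 0.24]]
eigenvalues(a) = [-0.08, 0.24]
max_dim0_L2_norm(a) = 0.24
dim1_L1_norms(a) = [0.11, 0.28]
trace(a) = 0.16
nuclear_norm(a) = 0.32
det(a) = -0.02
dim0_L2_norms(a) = [0.09, 0.24]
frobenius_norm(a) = 0.26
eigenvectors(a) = [[-0.99,-0.09], [-0.13,-1.00]]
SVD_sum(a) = [[-0.01,0.05], [-0.05,0.24]] + [[-0.07, -0.02], [0.01, 0.00]]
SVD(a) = [[0.19, 0.98], [0.98, -0.19]] @ diag([0.24739935191868612, 0.07275685995295632]) @ [[-0.22, 0.98], [-0.98, -0.22]]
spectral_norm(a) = 0.25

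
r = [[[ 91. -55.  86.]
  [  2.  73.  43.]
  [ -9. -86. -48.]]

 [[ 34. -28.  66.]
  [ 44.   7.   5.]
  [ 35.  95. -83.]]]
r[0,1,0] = 2.0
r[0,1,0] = 2.0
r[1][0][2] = 66.0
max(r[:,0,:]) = 91.0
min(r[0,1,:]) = 2.0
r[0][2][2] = -48.0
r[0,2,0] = -9.0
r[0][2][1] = -86.0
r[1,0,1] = -28.0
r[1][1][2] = 5.0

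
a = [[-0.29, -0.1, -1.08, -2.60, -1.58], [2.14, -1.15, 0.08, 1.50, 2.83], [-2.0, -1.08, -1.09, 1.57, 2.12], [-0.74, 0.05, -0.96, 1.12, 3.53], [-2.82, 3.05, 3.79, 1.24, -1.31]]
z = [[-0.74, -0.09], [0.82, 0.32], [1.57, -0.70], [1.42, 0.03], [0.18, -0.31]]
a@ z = [[-5.54, 1.16], [0.24, -1.45], [1.49, -0.01], [1.31, -0.31], [12.06, -0.98]]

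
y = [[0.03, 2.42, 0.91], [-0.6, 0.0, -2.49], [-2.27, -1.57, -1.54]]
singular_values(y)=[4.11, 2.08, 1.42]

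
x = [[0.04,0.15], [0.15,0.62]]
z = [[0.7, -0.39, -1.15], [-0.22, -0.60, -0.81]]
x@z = [[-0.01, -0.11, -0.17], [-0.03, -0.43, -0.67]]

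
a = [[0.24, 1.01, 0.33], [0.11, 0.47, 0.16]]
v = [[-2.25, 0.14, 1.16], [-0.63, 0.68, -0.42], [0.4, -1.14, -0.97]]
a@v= [[-1.04, 0.34, -0.47], [-0.48, 0.15, -0.22]]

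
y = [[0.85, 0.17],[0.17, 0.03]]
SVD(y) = [[-0.98, -0.20], [-0.2, 0.98]] @ diag([0.883846820423443, 0.003846820423442941]) @ [[-0.98, -0.2], [0.20, -0.98]]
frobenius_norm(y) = 0.88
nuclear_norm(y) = 0.89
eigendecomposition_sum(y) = [[0.85,  0.17],[0.17,  0.03]] + [[-0.0, 0.0], [0.0, -0.0]]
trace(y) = 0.88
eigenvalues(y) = [0.88, -0.0]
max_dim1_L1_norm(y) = 1.02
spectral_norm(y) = 0.88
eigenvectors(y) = [[0.98, -0.20], [0.20, 0.98]]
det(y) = -0.00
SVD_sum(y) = [[0.85, 0.17], [0.17, 0.03]] + [[-0.0, 0.0], [0.0, -0.00]]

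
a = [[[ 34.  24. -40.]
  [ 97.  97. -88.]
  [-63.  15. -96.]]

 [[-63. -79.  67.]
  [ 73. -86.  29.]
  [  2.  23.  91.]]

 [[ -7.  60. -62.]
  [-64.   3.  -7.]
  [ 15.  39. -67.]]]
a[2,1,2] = -7.0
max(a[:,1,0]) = 97.0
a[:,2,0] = [-63.0, 2.0, 15.0]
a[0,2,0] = -63.0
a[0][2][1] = 15.0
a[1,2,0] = 2.0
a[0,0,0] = 34.0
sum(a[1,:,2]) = 187.0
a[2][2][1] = 39.0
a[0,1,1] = 97.0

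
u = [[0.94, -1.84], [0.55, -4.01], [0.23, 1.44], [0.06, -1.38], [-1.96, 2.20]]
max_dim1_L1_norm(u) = 4.56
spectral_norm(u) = 5.55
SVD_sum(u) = [[0.61, -1.94],[1.19, -3.81],[-0.39, 1.25],[0.4, -1.28],[-0.8, 2.56]] + [[0.33, 0.10], [-0.64, -0.20], [0.62, 0.19], [-0.34, -0.1], [-1.16, -0.36]]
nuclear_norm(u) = 7.16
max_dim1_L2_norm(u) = 4.05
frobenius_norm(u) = 5.78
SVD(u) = [[-0.37, 0.22], [-0.72, -0.41], [0.24, 0.40], [-0.24, -0.22], [0.48, -0.76]] @ diag([5.547444288821974, 1.6105160236447376]) @ [[-0.3, 0.95], [0.95, 0.30]]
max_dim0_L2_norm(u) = 5.32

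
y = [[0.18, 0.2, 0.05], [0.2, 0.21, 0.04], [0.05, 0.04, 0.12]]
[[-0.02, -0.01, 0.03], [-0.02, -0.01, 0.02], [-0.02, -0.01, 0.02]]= y @ [[0.08, 0.04, -0.12], [-0.13, -0.06, 0.19], [-0.13, -0.06, 0.19]]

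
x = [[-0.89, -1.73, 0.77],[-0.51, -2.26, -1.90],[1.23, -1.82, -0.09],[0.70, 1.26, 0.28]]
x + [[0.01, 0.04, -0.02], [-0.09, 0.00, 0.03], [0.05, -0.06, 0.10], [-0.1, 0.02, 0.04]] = [[-0.88, -1.69, 0.75], [-0.60, -2.26, -1.87], [1.28, -1.88, 0.01], [0.6, 1.28, 0.32]]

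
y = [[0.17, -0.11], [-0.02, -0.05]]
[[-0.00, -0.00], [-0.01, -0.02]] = y @ [[0.08, 0.14], [0.14, 0.26]]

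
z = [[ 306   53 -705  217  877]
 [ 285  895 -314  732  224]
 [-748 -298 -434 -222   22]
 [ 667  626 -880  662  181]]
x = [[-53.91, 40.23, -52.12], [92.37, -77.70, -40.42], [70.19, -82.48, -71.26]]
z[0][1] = 53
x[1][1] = -77.7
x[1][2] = -40.42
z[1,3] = 732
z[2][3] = -222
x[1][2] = -40.42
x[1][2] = -40.42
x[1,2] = -40.42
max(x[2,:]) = 70.19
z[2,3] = -222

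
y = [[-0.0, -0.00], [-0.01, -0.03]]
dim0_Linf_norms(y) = [0.01, 0.03]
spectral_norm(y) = 0.03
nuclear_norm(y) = 0.03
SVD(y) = [[0.0,-1.0], [-1.00,0.0]] @ diag([0.0316227766016838, 0.0]) @ [[0.32, 0.95], [-0.95, 0.32]]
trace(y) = -0.03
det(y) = 0.00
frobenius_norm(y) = 0.03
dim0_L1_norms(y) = [0.01, 0.03]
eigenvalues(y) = [-0.03, -0.0]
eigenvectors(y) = [[0.00, 0.95], [1.0, -0.32]]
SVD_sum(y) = [[0.0, 0.00], [-0.01, -0.03]] + [[0.00,-0.00],[0.0,0.00]]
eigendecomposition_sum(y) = [[-0.00, -0.0], [-0.01, -0.03]] + [[-0.00, -0.0],[0.0, -0.0]]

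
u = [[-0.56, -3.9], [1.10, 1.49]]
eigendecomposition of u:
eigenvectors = [[-0.88+0.00j, (-0.88-0j)],  [(0.23+0.41j), 0.23-0.41j]]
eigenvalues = [(0.47+1.8j), (0.47-1.8j)]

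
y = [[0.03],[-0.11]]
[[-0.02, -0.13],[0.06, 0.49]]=y @ [[-0.53,-4.41]]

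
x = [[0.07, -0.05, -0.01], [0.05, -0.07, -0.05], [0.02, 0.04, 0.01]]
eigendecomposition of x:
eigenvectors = [[(-0.86+0j), 0.30+0.08j, (0.3-0.08j)], [-0.14+0.00j, (0.71+0j), 0.71-0.00j], [(-0.5+0j), -0.36-0.52j, (-0.36+0.52j)]]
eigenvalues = [(0.06+0j), (-0.02+0.04j), (-0.02-0.04j)]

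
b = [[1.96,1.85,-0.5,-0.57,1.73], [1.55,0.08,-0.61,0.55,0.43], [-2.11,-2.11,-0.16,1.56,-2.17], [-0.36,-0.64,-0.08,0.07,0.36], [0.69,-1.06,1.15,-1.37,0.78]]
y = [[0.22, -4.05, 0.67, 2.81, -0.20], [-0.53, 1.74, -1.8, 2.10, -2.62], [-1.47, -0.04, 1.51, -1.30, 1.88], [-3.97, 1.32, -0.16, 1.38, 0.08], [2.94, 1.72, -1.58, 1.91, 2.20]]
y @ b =[[-8.41, -2.92, 1.80, -0.84, -1.96], [2.89, 4.39, -3.69, 2.19, 2.45], [-4.36, -7.07, 2.78, 0.50, -4.84], [-5.84, -7.87, 1.19, 2.73, -5.39], [12.59, 5.36, 0.11, -6.07, 11.66]]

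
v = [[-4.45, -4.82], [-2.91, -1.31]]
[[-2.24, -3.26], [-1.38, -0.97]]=v @ [[0.45, 0.05], [0.05, 0.63]]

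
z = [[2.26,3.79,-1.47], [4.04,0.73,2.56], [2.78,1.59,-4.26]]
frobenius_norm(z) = 8.57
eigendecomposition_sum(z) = [[3.01+0.00j, 2.39+0.00j, 0.17+0.00j],[(3.2+0j), (2.54+0j), 0.18+0.00j],[(1.36+0j), (1.08+0j), 0.08+0.00j]] + [[(-0.37+2.26j), (0.7-0.3j), -0.82-4.31j], [(0.42-2.95j), -0.90+0.40j, (1.19+5.57j)], [(0.71+1.36j), (0.26-0.44j), -2.17-1.97j]] + [[-0.37-2.26j, (0.7+0.3j), (-0.82+4.31j)], [0.42+2.95j, -0.90-0.40j, 1.19-5.57j], [0.71-1.36j, (0.26+0.44j), (-2.17+1.97j)]]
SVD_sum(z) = [[2.94, 2.43, -2.10], [1.29, 1.06, -0.92], [3.25, 2.69, -2.32]] + [[0.11, 0.01, 0.16], [2.46, 0.17, 3.65], [-1.07, -0.07, -1.59]] + [[-0.79, 1.35, 0.47],[0.29, -0.50, -0.17],[0.59, -1.02, -0.35]]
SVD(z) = [[-0.64, -0.04, -0.76], [-0.28, -0.92, 0.28], [-0.71, 0.40, 0.58]] @ diag([6.764576690107652, 4.80805634985022, 2.1372637507610452]) @ [[-0.68, -0.56, 0.48], [-0.56, -0.04, -0.83], [0.48, -0.83, -0.29]]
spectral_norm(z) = 6.76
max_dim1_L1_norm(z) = 8.63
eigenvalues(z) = [(5.62+0j), (-3.45+0.7j), (-3.45-0.7j)]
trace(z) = -1.27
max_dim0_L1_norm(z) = 9.08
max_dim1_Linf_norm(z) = 4.26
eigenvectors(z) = [[0.65+0.00j,(0.56+0.01j),0.56-0.01j], [0.70+0.00j,(-0.73+0j),-0.73-0.00j], [(0.3+0j),0.31-0.22j,0.31+0.22j]]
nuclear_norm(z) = 13.71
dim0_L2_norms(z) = [5.4, 4.17, 5.18]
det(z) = 69.51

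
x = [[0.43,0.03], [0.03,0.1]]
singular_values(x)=[0.43, 0.1]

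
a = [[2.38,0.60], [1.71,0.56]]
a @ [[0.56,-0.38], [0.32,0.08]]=[[1.52, -0.86], [1.14, -0.61]]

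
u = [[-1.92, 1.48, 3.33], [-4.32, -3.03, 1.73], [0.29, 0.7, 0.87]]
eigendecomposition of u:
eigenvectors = [[0.19+0.40j, 0.19-0.40j, 0.62+0.00j], [-0.89+0.00j, -0.89-0.00j, (-0.41+0j)], [(0.15+0.05j), (0.15-0.05j), 0.67+0.00j]]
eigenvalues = [(-2.4+1.85j), (-2.4-1.85j), (0.72+0j)]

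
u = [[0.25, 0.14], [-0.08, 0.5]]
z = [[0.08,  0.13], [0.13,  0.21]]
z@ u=[[0.01, 0.08], [0.02, 0.12]]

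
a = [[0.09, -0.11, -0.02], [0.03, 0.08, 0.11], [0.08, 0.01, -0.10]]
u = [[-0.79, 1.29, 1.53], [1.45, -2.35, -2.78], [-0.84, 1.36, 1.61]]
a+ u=[[-0.70, 1.18, 1.51], [1.48, -2.27, -2.67], [-0.76, 1.37, 1.51]]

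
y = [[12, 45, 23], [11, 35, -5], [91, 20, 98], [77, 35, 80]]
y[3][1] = 35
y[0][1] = 45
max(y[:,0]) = 91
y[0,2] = 23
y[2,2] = 98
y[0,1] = 45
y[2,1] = 20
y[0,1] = 45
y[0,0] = 12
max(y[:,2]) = 98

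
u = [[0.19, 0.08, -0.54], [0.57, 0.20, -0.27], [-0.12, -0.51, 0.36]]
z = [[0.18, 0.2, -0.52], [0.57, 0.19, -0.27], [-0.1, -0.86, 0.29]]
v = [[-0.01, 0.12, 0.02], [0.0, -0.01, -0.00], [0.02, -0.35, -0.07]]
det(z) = 0.19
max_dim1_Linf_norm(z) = 0.86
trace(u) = 0.75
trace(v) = -0.09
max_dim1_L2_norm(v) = 0.36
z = v + u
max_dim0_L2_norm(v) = 0.37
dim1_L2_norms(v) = [0.12, 0.01, 0.36]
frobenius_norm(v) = 0.38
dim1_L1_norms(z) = [0.9, 1.03, 1.25]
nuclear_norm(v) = 0.38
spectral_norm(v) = 0.38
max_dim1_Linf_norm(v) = 0.35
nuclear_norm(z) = 1.96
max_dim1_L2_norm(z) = 0.91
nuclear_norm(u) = 1.67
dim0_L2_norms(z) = [0.61, 0.9, 0.65]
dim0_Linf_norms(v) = [0.02, 0.35, 0.07]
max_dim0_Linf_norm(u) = 0.57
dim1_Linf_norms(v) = [0.12, 0.01, 0.35]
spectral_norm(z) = 1.10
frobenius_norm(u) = 1.08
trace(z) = 0.66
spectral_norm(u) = 0.96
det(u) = 0.12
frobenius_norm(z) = 1.27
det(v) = -0.00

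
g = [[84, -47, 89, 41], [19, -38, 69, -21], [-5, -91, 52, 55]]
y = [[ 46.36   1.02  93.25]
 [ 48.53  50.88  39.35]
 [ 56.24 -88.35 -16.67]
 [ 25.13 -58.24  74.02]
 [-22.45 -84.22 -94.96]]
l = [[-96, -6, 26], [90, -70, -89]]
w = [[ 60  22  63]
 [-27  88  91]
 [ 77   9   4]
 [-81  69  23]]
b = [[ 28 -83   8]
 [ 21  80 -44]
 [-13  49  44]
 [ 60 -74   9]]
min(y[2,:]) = -88.35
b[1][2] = -44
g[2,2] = 52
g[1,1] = -38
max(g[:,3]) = 55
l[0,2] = 26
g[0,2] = 89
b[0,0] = 28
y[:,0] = [46.36, 48.53, 56.24, 25.13, -22.45]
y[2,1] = -88.35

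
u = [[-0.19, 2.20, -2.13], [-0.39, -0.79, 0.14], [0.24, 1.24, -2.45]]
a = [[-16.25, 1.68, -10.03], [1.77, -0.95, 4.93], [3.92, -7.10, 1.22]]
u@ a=[[-1.37, 12.71, 10.15], [5.49, -0.90, 0.19], [-11.31, 16.62, 0.72]]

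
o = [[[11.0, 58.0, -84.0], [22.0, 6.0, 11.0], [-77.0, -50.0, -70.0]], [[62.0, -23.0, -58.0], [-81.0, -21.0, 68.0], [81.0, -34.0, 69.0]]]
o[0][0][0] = 11.0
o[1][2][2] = 69.0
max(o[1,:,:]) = 81.0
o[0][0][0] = 11.0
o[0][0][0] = 11.0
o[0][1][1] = 6.0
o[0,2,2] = -70.0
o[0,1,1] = 6.0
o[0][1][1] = 6.0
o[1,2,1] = -34.0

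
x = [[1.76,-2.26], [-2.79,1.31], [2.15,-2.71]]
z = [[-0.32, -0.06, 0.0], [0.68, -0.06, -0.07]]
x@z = [[-2.10, 0.03, 0.16], [1.78, 0.09, -0.09], [-2.53, 0.03, 0.19]]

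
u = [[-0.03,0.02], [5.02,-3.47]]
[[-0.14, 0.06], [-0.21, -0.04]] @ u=[[0.31, -0.21], [-0.19, 0.13]]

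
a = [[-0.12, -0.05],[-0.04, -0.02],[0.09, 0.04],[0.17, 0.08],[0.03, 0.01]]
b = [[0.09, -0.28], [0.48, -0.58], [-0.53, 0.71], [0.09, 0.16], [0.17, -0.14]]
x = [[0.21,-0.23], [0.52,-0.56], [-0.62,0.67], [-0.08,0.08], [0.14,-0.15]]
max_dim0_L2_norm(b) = 0.98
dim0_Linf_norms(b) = [0.53, 0.71]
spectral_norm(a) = 0.25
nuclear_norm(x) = 1.26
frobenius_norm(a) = 0.25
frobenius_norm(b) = 1.23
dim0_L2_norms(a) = [0.23, 0.1]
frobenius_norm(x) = 1.25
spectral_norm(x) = 1.25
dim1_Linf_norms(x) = [0.23, 0.56, 0.67, 0.08, 0.15]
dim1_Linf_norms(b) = [0.28, 0.58, 0.71, 0.16, 0.17]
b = x + a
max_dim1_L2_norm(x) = 0.91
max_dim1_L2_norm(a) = 0.19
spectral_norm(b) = 1.22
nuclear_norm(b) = 1.42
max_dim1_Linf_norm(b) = 0.71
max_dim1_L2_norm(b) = 0.89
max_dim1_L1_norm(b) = 1.24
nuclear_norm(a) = 0.26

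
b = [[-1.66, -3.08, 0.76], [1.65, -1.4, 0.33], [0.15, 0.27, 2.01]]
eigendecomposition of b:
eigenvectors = [[-0.81+0.00j, -0.81-0.00j, 0.09+0.00j], [(0.04+0.59j), 0.04-0.59j, 0.14+0.00j], [(0.04-0.02j), 0.04+0.02j, (0.99+0j)]]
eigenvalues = [(-1.56+2.25j), (-1.56-2.25j), (2.06+0j)]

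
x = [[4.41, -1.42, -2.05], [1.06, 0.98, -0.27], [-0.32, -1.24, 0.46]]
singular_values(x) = [5.13, 1.8, 0.34]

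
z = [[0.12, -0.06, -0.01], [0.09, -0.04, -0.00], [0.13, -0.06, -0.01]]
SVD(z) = [[-0.61, 0.48, -0.63], [-0.45, -0.86, -0.23], [-0.65, 0.14, 0.74]] @ diag([0.21987257717555989, 0.0070244107842102905, 0.0025898763121276406]) @ [[-0.9, 0.43, 0.06], [-0.24, -0.4, -0.89], [0.35, 0.81, -0.46]]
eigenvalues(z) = [0.04, 0.03, -0.0]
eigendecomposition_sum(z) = [[0.53, -0.32, -0.11], [0.6, -0.36, -0.12], [0.67, -0.40, -0.13]] + [[-0.41, 0.26, 0.10], [-0.51, 0.32, 0.12], [-0.54, 0.34, 0.12]] + [[-0.0, -0.0, 0.0], [-0.00, -0.00, 0.00], [0.00, 0.00, -0.00]]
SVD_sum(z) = [[0.12, -0.06, -0.01], [0.09, -0.04, -0.01], [0.13, -0.06, -0.01]] + [[-0.00, -0.00, -0.0], [0.00, 0.0, 0.01], [-0.00, -0.0, -0.00]] + [[-0.0, -0.0, 0.0], [-0.0, -0.00, 0.00], [0.0, 0.00, -0.0]]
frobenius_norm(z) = 0.22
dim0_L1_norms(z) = [0.34, 0.16, 0.02]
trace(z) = 0.07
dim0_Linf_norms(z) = [0.13, 0.06, 0.01]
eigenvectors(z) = [[-0.51, 0.49, -0.29], [-0.57, 0.6, -0.7], [-0.64, 0.63, 0.66]]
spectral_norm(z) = 0.22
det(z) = -0.00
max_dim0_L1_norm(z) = 0.34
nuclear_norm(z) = 0.23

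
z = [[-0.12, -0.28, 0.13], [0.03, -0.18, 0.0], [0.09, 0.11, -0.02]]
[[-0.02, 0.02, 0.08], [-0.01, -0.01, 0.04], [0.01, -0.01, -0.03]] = z@[[0.05, -0.18, -0.01], [0.04, 0.04, -0.22], [-0.06, 0.10, 0.16]]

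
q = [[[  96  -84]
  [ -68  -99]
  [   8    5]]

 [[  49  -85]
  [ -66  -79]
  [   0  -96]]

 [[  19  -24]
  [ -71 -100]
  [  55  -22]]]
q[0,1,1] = -99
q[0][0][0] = 96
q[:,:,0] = [[96, -68, 8], [49, -66, 0], [19, -71, 55]]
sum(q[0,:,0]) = 36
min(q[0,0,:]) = -84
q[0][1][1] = -99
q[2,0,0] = 19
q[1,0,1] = -85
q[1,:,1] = [-85, -79, -96]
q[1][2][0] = 0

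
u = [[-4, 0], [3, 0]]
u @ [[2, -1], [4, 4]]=[[-8, 4], [6, -3]]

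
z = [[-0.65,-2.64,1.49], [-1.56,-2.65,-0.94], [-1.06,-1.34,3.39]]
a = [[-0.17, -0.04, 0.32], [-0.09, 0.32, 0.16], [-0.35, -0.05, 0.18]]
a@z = [[-0.17, 0.13, 0.87],[-0.61, -0.82, 0.11],[0.11, 0.82, 0.14]]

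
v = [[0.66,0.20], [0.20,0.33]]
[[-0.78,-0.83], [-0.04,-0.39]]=v @ [[-1.41, -1.11], [0.73, -0.51]]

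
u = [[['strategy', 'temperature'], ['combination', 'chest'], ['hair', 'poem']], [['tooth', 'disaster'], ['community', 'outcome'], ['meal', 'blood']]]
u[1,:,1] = ['disaster', 'outcome', 'blood']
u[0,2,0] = 'hair'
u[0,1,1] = 'chest'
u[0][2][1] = 'poem'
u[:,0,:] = [['strategy', 'temperature'], ['tooth', 'disaster']]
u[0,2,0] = 'hair'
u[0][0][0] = 'strategy'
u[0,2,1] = 'poem'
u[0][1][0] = 'combination'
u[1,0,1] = 'disaster'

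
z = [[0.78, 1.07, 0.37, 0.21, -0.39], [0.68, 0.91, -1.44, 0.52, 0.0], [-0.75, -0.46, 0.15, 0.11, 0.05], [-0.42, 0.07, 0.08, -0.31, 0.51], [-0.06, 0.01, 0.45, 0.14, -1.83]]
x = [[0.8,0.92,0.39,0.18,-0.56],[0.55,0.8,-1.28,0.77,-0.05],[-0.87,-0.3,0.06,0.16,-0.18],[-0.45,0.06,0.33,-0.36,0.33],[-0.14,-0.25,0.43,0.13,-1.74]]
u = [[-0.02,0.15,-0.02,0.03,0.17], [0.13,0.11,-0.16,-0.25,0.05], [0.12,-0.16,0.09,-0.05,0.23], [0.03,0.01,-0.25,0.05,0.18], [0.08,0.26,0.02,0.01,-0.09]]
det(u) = 0.00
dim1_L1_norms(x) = [2.85, 3.45, 1.57, 1.53, 2.69]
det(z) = 0.73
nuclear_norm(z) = 6.15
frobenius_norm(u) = 0.68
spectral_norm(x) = 2.07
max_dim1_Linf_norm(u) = 0.26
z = x + u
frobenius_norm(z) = 3.26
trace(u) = 0.14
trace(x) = -0.44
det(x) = 0.56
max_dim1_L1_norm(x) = 3.45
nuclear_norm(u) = 1.40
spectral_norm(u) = 0.41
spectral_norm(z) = 2.20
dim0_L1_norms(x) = [2.81, 2.33, 2.49, 1.6, 2.86]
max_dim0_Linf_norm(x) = 1.74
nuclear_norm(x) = 6.01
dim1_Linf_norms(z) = [1.07, 1.44, 0.75, 0.51, 1.83]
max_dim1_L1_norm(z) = 3.55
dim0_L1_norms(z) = [2.69, 2.52, 2.49, 1.29, 2.78]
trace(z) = -0.30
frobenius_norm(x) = 3.15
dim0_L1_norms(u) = [0.38, 0.69, 0.54, 0.39, 0.72]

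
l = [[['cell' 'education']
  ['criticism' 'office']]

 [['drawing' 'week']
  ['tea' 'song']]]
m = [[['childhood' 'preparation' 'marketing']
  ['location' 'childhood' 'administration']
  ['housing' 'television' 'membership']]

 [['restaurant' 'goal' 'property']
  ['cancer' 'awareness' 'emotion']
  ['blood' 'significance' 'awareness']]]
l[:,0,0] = ['cell', 'drawing']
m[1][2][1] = 'significance'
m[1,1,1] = 'awareness'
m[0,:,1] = ['preparation', 'childhood', 'television']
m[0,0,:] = ['childhood', 'preparation', 'marketing']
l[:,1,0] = ['criticism', 'tea']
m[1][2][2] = 'awareness'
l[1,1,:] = ['tea', 'song']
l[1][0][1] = 'week'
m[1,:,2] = ['property', 'emotion', 'awareness']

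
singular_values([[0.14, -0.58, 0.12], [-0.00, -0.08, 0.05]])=[0.61, 0.04]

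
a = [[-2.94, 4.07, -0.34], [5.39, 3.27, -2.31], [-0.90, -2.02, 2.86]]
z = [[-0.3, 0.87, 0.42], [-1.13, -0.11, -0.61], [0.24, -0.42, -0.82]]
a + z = [[-3.24, 4.94, 0.08], [4.26, 3.16, -2.92], [-0.66, -2.44, 2.04]]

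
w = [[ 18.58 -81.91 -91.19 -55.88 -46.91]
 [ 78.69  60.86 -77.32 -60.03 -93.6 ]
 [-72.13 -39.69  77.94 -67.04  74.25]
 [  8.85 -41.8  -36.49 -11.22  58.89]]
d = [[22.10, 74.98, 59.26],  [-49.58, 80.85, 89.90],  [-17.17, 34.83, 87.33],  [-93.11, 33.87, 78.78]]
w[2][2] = 77.94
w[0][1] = -81.91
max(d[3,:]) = 78.78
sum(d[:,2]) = 315.27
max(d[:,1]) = 80.85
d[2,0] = -17.17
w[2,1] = -39.69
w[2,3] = -67.04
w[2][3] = -67.04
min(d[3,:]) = -93.11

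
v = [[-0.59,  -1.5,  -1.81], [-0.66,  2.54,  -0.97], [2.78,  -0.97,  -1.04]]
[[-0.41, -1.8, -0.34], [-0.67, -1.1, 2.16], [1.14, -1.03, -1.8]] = v @ [[0.44, -0.0, -0.49], [-0.09, -0.04, 0.65], [0.16, 1.03, -0.19]]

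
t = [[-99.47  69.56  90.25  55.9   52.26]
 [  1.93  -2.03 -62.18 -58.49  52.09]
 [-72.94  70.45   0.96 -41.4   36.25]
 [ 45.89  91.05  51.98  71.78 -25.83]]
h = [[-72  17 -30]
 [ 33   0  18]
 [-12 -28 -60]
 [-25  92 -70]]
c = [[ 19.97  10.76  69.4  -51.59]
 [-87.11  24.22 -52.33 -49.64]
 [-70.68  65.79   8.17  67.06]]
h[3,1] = 92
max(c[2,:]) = 67.06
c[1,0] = -87.11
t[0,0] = -99.47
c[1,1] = 24.22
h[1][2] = 18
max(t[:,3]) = 71.78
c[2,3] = 67.06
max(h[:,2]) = 18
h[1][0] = 33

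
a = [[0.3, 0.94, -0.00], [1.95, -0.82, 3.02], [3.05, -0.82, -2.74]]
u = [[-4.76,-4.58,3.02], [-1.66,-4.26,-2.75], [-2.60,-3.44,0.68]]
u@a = [[-1.15, -3.2, -22.11], [-17.19, 4.19, -5.33], [-5.41, -0.18, -12.25]]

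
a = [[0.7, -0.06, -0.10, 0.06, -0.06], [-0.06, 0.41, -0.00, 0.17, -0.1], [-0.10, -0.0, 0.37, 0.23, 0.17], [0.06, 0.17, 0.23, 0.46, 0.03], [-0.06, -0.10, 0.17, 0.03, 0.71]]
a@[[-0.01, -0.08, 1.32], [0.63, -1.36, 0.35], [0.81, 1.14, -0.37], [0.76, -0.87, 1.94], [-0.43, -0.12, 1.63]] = [[-0.05, -0.13, 0.96],[0.43, -0.69, 0.23],[0.4, 0.21, 0.45],[0.63, -0.38, 0.99],[-0.21, 0.22, 1.04]]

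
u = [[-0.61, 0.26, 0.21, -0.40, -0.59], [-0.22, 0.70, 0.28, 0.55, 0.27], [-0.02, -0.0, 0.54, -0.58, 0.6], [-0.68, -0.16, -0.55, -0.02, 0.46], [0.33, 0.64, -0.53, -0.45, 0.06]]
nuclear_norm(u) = 4.99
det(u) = -0.99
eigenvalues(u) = [(-1+0j), (-0.15+0.99j), (-0.15-0.99j), (0.98+0.17j), (0.98-0.17j)]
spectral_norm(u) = 1.00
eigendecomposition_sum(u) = [[-0.63+0.00j, 0.10-0.00j, -0.13-0.00j, -0.44+0.00j, -0.11+0.00j], [0.10-0.00j, -0.02+0.00j, 0.02+0.00j, (0.07-0j), 0.02-0.00j], [-0.13+0.00j, (0.02-0j), -0.03-0.00j, (-0.09+0j), -0.02+0.00j], [(-0.44+0j), (0.07-0j), (-0.09-0j), (-0.31+0j), -0.08+0.00j], [(-0.12+0j), 0.02-0.00j, (-0.02-0j), -0.08+0.00j, (-0.02+0j)]] + [[-0.02+0.15j, (0.09+0.09j), 0.07-0.15j, (0.09-0.13j), (-0.23-0.08j)], [(-0.12+0.06j), -0.02+0.11j, (0.14-0.02j), 0.14-0.00j, (-0.06-0.2j)], [(-0.03-0.16j), (-0.12-0.06j), (-0.03+0.17j), (-0.05+0.16j), (0.26+0j)], [-0.05-0.16j, -0.13-0.05j, -0.00+0.17j, -0.03+0.17j, 0.26-0.03j], [(0.25-0.01j), (0.12-0.17j), (-0.25-0.08j), (-0.24-0.11j), -0.06+0.39j]] + [[(-0.02-0.15j), 0.09-0.09j, (0.07+0.15j), (0.09+0.13j), -0.23+0.08j], [-0.12-0.06j, (-0.02-0.11j), (0.14+0.02j), (0.14+0j), (-0.06+0.2j)], [-0.03+0.16j, -0.12+0.06j, (-0.03-0.17j), -0.05-0.16j, 0.26-0.00j], [(-0.05+0.16j), (-0.13+0.05j), (-0-0.17j), (-0.03-0.17j), 0.26+0.03j], [(0.25+0.01j), 0.12+0.17j, (-0.25+0.08j), (-0.24+0.11j), -0.06-0.39j]] + [[(0.03+0j),-0.01-0.11j,0.10-0.02j,(-0.07-0.01j),-0.01-0.05j], [-0.05+0.10j,(0.37+0.07j),-0.01+0.35j,0.10-0.23j,(0.19+0.03j)], [(0.08+0.05j),(0.11-0.33j),0.31+0.05j,(-0.2-0.12j),0.05-0.17j], [-0.07-0.01j,0.02+0.26j,(-0.23+0.05j),0.17+0.03j,(0.01+0.13j)], [(-0.02+0.05j),(0.19+0.03j),(-0+0.18j),0.05-0.12j,0.10+0.02j]] + [[(0.03-0j), -0.01+0.11j, 0.10+0.02j, -0.07+0.01j, (-0.01+0.05j)], [(-0.05-0.1j), (0.37-0.07j), (-0.01-0.35j), 0.10+0.23j, 0.19-0.03j], [0.08-0.05j, 0.11+0.33j, 0.31-0.05j, (-0.2+0.12j), (0.05+0.17j)], [(-0.07+0.01j), (0.02-0.26j), -0.23-0.05j, 0.17-0.03j, 0.01-0.13j], [(-0.02-0.05j), 0.19-0.03j, -0.00-0.18j, 0.05+0.12j, 0.10-0.02j]]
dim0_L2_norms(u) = [1.0, 1.0, 1.0, 1.0, 1.0]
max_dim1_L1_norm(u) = 2.07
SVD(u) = [[-0.12, -0.35, 0.66, 0.25, -0.6], [-0.28, 0.12, -0.57, 0.68, -0.36], [0.25, -0.02, 0.31, 0.69, 0.61], [0.51, 0.77, 0.18, 0.05, -0.33], [0.77, -0.52, -0.33, 0.02, -0.20]] @ diag([1.0047592630492497, 1.0018129979898545, 0.9982661369865844, 0.9943832450079106, 0.9909572251962897]) @ [[0.03, 0.18, -0.65, -0.60, 0.42], [-0.5, -0.47, -0.2, 0.44, 0.55], [-0.52, -0.46, 0.23, -0.62, -0.29], [-0.35, 0.55, 0.58, -0.14, 0.47], [0.60, -0.48, 0.39, -0.21, 0.46]]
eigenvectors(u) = [[0.79+0.00j, -0.07+0.39j, -0.07-0.39j, 0.05+0.17j, (0.05-0.17j)], [(-0.13+0j), (-0.3+0.15j), (-0.3-0.15j), (-0.62+0j), (-0.62-0j)], [0.16+0.00j, (-0.06-0.41j), -0.06+0.41j, (-0.09+0.55j), -0.09-0.55j], [0.55+0.00j, (-0.11-0.4j), (-0.11+0.4j), -0.10-0.40j, -0.10+0.40j], [(0.15+0j), 0.63+0.00j, (0.63-0j), -0.31-0.00j, (-0.31+0j)]]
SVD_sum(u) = [[-0.0,-0.02,0.08,0.07,-0.05],  [-0.01,-0.05,0.18,0.17,-0.12],  [0.01,0.05,-0.16,-0.15,0.11],  [0.02,0.09,-0.33,-0.31,0.22],  [0.02,0.14,-0.5,-0.46,0.33]] + [[0.18,0.16,0.07,-0.15,-0.19], [-0.06,-0.05,-0.02,0.05,0.06], [0.01,0.01,0.01,-0.01,-0.01], [-0.39,-0.36,-0.16,0.34,0.42], [0.26,0.24,0.11,-0.23,-0.28]] + [[-0.34, -0.31, 0.15, -0.41, -0.19], [0.29, 0.26, -0.13, 0.35, 0.17], [-0.16, -0.15, 0.07, -0.19, -0.09], [-0.09, -0.08, 0.04, -0.11, -0.05], [0.17, 0.15, -0.07, 0.20, 0.10]] + [[-0.09, 0.14, 0.15, -0.03, 0.12],[-0.23, 0.37, 0.39, -0.09, 0.32],[-0.24, 0.38, 0.39, -0.09, 0.32],[-0.02, 0.03, 0.03, -0.01, 0.02],[-0.01, 0.01, 0.01, -0.00, 0.01]] + [[-0.35, 0.28, -0.23, 0.13, -0.27], [-0.21, 0.17, -0.14, 0.08, -0.16], [0.36, -0.29, 0.24, -0.13, 0.28], [-0.2, 0.16, -0.13, 0.07, -0.15], [-0.12, 0.09, -0.08, 0.04, -0.09]]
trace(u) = 0.67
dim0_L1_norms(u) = [1.86, 1.76, 2.11, 2.0, 1.98]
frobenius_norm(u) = 2.23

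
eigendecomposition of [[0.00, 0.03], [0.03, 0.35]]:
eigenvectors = [[-1.0, -0.08], [0.08, -1.0]]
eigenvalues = [-0.0, 0.35]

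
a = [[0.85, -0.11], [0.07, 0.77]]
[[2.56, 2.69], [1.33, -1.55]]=a @ [[3.20, 2.87], [1.43, -2.28]]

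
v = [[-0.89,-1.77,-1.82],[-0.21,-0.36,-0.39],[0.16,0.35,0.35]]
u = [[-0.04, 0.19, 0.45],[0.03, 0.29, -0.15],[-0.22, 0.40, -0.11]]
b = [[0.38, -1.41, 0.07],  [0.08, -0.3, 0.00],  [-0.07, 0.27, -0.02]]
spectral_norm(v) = 2.80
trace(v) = -0.90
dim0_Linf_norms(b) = [0.38, 1.41, 0.07]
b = v @ u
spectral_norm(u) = 0.56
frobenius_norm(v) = 2.80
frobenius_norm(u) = 0.75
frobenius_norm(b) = 1.52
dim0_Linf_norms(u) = [0.22, 0.4, 0.45]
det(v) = -0.00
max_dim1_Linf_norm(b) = 1.41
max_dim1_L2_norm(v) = 2.69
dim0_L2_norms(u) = [0.23, 0.53, 0.49]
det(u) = 0.04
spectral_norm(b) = 1.52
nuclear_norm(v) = 2.83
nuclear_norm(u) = 1.19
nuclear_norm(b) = 1.54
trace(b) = 0.06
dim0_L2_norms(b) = [0.39, 1.47, 0.07]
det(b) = 0.00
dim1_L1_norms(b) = [1.86, 0.38, 0.36]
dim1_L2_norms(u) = [0.49, 0.33, 0.47]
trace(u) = 0.14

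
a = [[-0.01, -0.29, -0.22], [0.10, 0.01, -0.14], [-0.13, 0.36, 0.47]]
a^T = [[-0.01, 0.1, -0.13], [-0.29, 0.01, 0.36], [-0.22, -0.14, 0.47]]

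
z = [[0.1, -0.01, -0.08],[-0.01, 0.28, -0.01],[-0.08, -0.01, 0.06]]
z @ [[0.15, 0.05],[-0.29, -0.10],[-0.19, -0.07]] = [[0.03, 0.01], [-0.08, -0.03], [-0.02, -0.01]]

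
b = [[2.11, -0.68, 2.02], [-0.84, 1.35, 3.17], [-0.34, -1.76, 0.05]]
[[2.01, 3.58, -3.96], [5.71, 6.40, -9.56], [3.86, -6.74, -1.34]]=b@[[-1.67, 1.85, 1.08], [-1.81, 3.50, 0.47], [2.13, 1.02, -2.93]]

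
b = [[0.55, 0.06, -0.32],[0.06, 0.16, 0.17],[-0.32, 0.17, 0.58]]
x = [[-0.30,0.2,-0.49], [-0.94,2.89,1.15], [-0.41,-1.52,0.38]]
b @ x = [[-0.09, 0.77, -0.32],[-0.24, 0.22, 0.22],[-0.30, -0.45, 0.57]]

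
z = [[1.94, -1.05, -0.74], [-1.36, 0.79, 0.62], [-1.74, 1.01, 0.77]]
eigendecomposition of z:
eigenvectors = [[-0.64, 0.56, -0.25], [0.47, 0.58, -0.82], [0.6, 0.59, 0.51]]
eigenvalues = [3.41, 0.09, -0.01]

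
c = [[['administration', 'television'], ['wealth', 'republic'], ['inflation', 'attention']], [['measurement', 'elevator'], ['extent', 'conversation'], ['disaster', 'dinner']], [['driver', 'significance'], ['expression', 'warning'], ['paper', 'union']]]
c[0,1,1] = 'republic'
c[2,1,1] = 'warning'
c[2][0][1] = 'significance'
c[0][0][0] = 'administration'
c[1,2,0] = 'disaster'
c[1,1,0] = 'extent'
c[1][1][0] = 'extent'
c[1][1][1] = 'conversation'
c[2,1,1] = 'warning'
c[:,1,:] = [['wealth', 'republic'], ['extent', 'conversation'], ['expression', 'warning']]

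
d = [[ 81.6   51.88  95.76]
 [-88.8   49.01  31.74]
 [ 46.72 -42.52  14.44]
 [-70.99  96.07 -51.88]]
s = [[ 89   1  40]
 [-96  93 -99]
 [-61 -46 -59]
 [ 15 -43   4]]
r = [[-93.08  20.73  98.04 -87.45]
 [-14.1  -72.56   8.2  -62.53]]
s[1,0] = -96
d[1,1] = 49.01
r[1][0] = -14.1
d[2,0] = 46.72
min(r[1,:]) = -72.56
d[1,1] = 49.01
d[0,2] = 95.76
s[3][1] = -43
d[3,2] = -51.88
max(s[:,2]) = 40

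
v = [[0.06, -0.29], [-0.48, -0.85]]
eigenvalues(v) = [0.19, -0.98]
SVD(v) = [[0.23, 0.97], [0.97, -0.23]] @ diag([1.0022919841228615, 0.18976506149198646]) @ [[-0.45, -0.89], [0.89, -0.45]]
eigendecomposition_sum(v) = [[0.17, -0.05], [-0.08, 0.02]] + [[-0.11,-0.24], [-0.40,-0.87]]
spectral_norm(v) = 1.00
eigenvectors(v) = [[0.91, 0.27], [-0.42, 0.96]]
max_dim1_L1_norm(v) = 1.33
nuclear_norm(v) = 1.19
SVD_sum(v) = [[-0.1, -0.21], [-0.44, -0.87]] + [[0.16, -0.08], [-0.04, 0.02]]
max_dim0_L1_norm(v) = 1.14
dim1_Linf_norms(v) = [0.29, 0.85]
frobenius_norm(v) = 1.02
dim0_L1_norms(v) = [0.54, 1.14]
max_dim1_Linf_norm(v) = 0.85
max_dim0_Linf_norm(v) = 0.85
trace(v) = -0.79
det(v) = -0.19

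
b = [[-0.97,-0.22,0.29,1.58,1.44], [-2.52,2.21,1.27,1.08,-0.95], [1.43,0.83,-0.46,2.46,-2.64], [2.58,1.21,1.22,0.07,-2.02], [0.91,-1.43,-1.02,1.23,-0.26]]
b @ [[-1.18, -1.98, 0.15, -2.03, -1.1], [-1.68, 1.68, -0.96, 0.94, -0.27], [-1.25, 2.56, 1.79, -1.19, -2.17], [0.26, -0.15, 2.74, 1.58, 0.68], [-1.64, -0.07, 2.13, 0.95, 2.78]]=[[-0.80, 1.96, 7.98, 5.28, 5.57], [-0.49, 11.86, 0.71, 6.49, -2.49], [2.46, -2.8, -0.29, -0.20, -6.47], [-3.27, 0.18, -2.70, -7.36, -11.38], [3.35, -6.98, 2.50, -0.28, 1.71]]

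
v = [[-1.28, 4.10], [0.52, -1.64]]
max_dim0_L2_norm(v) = 4.42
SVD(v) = [[-0.93, 0.37],[0.37, 0.93]] @ diag([4.626915792048779, 0.0070889554671311914]) @ [[0.3, -0.95], [0.95, 0.30]]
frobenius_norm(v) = 4.63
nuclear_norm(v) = 4.63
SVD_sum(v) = [[-1.28, 4.1],[0.51, -1.64]] + [[0.0, 0.0], [0.01, 0.00]]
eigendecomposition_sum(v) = [[0.01,0.02], [0.00,0.0]] + [[-1.29, 4.08], [0.52, -1.64]]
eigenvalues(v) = [0.01, -2.93]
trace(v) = -2.92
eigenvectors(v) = [[0.95, -0.93],[0.3, 0.37]]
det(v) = -0.03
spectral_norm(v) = 4.63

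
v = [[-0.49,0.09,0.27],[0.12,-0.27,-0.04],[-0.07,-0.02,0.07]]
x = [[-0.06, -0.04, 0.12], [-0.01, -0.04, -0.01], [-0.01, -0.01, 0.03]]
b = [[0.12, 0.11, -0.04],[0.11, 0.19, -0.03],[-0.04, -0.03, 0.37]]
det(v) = 0.00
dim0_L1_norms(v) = [0.68, 0.38, 0.38]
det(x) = 0.00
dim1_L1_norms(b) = [0.27, 0.33, 0.44]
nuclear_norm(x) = 0.19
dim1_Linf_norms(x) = [0.12, 0.04, 0.03]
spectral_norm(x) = 0.14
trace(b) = 0.68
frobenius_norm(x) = 0.15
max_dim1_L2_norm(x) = 0.14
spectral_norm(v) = 0.60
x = v @ b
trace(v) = -0.69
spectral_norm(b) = 0.39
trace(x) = -0.07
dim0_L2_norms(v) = [0.51, 0.29, 0.28]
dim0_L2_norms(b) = [0.17, 0.22, 0.37]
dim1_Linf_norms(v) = [0.49, 0.27, 0.07]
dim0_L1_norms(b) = [0.27, 0.33, 0.44]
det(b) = 0.00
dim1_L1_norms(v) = [0.85, 0.43, 0.16]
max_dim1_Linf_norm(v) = 0.49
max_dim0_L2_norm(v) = 0.51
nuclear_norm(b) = 0.68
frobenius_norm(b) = 0.47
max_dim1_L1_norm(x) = 0.22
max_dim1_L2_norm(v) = 0.57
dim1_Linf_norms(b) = [0.12, 0.19, 0.37]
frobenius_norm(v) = 0.65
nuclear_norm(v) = 0.87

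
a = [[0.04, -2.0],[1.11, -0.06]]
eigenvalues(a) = [(-0.01+1.49j), (-0.01-1.49j)]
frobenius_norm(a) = 2.29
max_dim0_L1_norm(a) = 2.06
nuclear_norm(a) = 3.11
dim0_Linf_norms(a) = [1.11, 2.0]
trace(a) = -0.02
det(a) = 2.22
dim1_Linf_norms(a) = [2.0, 1.11]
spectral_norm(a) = 2.00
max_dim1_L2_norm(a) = 2.0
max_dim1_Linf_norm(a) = 2.0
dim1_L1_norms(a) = [2.04, 1.17]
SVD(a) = [[-1.0,-0.06], [-0.06,1.0]] @ diag([2.0028323326595463, 1.1072319753572508]) @ [[-0.05, 1.0], [1.00, 0.05]]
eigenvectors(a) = [[0.80+0.00j, 0.80-0.00j],[0.02-0.60j, (0.02+0.6j)]]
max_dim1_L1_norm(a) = 2.04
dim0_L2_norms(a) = [1.11, 2.0]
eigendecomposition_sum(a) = [[0.02+0.74j, (-1-0.01j)], [(0.56+0j), -0.03+0.74j]] + [[0.02-0.74j, (-1+0.01j)], [(0.56-0j), (-0.03-0.74j)]]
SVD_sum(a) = [[0.11, -2.00], [0.01, -0.12]] + [[-0.07,-0.0], [1.1,0.06]]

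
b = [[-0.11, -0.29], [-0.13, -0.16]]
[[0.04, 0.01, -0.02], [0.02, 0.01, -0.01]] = b@[[0.1,  0.01,  -0.05], [-0.19,  -0.05,  0.08]]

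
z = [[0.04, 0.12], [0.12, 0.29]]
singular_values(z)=[0.34, 0.01]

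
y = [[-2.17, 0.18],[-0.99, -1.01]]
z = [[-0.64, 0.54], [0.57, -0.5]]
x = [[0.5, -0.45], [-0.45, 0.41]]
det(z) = 0.01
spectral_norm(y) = 2.40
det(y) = 2.37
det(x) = 0.00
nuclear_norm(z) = 1.14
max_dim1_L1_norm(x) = 0.95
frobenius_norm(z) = 1.13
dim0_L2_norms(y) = [2.39, 1.03]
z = x @ y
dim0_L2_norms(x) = [0.67, 0.61]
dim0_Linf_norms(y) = [2.17, 1.01]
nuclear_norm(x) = 0.91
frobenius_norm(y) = 2.60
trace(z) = -1.14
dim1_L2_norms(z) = [0.84, 0.76]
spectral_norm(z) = 1.13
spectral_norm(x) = 0.91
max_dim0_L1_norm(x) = 0.95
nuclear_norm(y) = 3.39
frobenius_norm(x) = 0.91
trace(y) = -3.18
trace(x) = 0.91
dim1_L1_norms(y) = [2.35, 2.0]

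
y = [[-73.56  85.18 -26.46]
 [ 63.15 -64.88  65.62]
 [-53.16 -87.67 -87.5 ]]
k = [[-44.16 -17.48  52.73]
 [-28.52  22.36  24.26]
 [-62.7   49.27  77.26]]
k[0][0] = -44.16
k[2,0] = -62.7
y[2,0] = -53.16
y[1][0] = 63.15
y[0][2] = -26.46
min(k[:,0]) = -62.7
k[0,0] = -44.16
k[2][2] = 77.26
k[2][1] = 49.27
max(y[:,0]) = 63.15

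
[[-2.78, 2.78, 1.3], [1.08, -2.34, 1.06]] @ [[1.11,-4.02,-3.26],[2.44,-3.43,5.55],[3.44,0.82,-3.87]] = [[8.17, 2.71, 19.46], [-0.86, 4.55, -20.61]]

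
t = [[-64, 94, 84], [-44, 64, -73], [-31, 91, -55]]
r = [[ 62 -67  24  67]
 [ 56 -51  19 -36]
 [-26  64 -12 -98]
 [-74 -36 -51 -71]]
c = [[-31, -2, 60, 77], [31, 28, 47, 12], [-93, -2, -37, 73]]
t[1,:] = [-44, 64, -73]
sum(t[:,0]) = -139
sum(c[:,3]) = 162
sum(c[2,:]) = -59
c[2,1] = -2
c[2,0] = -93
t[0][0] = -64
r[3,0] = -74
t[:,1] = [94, 64, 91]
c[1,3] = 12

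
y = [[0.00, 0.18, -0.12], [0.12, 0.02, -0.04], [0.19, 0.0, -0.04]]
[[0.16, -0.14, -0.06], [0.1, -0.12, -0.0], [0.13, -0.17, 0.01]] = y @ [[0.48, -0.70, -0.11], [0.22, -0.17, -0.79], [-0.98, 0.91, -0.68]]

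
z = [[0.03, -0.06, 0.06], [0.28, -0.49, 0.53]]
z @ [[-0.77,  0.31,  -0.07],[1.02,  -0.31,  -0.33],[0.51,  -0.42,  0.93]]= [[-0.05,0.00,0.07], [-0.45,0.02,0.64]]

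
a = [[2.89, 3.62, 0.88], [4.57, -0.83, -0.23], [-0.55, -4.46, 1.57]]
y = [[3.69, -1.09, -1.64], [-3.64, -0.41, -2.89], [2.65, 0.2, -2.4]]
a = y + [[-0.80, 4.71, 2.52], [8.21, -0.42, 2.66], [-3.2, -4.66, 3.97]]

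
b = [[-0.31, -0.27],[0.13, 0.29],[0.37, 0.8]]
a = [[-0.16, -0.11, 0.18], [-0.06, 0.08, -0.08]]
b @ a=[[0.07, 0.01, -0.03], [-0.04, 0.01, 0.00], [-0.11, 0.02, 0.00]]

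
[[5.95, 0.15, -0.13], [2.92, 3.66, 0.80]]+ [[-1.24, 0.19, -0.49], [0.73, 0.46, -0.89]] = [[4.71, 0.34, -0.62], [3.65, 4.12, -0.09]]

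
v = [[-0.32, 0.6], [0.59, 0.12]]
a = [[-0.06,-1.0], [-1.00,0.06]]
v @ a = [[-0.58, 0.36],[-0.16, -0.58]]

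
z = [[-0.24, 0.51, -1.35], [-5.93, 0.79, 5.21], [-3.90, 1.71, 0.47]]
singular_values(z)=[8.71, 2.75, 0.11]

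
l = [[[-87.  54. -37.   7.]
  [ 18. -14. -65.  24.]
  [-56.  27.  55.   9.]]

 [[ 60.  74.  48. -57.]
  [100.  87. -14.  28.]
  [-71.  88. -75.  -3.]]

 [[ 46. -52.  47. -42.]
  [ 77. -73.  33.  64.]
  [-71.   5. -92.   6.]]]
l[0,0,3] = 7.0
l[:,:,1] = [[54.0, -14.0, 27.0], [74.0, 87.0, 88.0], [-52.0, -73.0, 5.0]]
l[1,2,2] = -75.0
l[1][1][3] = 28.0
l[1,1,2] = -14.0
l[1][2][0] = -71.0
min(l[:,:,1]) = -73.0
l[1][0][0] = 60.0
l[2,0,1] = -52.0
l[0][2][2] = 55.0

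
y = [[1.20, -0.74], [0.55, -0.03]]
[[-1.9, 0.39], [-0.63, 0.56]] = y @ [[-1.1, 1.08], [0.78, 1.22]]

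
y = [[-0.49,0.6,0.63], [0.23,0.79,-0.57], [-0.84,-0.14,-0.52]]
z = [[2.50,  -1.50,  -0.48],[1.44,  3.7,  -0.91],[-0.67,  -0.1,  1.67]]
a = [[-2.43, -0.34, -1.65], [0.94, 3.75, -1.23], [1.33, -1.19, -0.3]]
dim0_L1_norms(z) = [4.61, 5.3, 3.06]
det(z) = 16.79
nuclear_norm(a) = 8.55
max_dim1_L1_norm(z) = 6.05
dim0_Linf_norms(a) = [2.43, 3.75, 1.65]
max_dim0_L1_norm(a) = 5.28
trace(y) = -0.22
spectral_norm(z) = 4.16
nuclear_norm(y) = 3.00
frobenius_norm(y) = 1.73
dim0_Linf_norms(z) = [2.5, 3.7, 1.67]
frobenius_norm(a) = 5.34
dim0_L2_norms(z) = [2.96, 3.99, 1.96]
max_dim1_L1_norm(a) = 5.92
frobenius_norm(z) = 5.35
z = a @ y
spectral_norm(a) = 4.14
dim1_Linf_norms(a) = [2.43, 3.75, 1.33]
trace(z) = 7.87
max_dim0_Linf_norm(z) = 3.7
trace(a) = 1.02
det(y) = 1.00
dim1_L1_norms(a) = [4.42, 5.92, 2.82]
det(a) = 16.83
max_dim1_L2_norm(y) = 1.0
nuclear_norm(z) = 8.56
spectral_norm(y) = 1.00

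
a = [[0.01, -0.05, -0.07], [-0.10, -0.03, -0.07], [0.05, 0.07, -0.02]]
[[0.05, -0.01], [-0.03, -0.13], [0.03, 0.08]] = a @ [[0.69, 1.09], [-0.15, 0.44], [-0.50, 0.05]]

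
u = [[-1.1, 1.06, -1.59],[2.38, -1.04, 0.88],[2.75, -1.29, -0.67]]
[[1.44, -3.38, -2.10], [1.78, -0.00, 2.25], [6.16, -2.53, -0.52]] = u @ [[1.21, -1.7, 1.07], [-0.96, -2.51, 1.77], [-2.38, 1.63, 1.76]]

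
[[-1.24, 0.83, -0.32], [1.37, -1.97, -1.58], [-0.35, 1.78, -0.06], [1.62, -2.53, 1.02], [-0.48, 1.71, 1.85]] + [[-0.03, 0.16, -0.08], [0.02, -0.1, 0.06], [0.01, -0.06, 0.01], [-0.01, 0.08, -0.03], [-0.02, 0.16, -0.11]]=[[-1.27, 0.99, -0.4],[1.39, -2.07, -1.52],[-0.34, 1.72, -0.05],[1.61, -2.45, 0.99],[-0.5, 1.87, 1.74]]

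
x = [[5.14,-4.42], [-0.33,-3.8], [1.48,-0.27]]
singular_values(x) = [7.31, 3.06]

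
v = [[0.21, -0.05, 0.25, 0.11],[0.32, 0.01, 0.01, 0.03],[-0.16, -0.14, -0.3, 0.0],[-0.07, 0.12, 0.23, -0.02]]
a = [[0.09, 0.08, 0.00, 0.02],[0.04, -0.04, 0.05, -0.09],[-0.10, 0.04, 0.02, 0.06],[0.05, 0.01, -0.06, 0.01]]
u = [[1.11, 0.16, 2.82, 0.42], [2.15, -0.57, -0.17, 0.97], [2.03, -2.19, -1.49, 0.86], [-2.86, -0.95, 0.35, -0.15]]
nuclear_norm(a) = 0.38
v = a @ u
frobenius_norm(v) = 0.66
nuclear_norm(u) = 10.34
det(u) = -11.33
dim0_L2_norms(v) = [0.42, 0.19, 0.45, 0.12]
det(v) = -0.00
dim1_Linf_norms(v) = [0.25, 0.32, 0.3, 0.23]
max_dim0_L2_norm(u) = 4.26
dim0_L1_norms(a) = [0.28, 0.17, 0.13, 0.18]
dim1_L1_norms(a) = [0.19, 0.22, 0.22, 0.13]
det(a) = 0.00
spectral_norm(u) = 4.54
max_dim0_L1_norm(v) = 0.79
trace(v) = -0.10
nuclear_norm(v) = 1.04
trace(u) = -1.10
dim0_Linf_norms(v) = [0.32, 0.14, 0.3, 0.11]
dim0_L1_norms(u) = [8.15, 3.87, 4.83, 2.4]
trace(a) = 0.08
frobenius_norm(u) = 6.03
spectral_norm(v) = 0.54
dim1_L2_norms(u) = [3.06, 2.43, 3.45, 3.04]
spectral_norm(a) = 0.16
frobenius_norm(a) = 0.22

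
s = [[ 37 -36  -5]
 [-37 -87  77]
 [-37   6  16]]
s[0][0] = 37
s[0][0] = 37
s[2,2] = 16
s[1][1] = -87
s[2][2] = 16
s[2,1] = 6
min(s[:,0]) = -37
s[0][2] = -5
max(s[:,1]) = 6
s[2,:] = [-37, 6, 16]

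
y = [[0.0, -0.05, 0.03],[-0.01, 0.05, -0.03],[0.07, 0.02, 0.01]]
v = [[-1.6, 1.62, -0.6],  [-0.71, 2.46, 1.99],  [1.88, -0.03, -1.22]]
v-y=[[-1.60,  1.67,  -0.63], [-0.70,  2.41,  2.02], [1.81,  -0.05,  -1.23]]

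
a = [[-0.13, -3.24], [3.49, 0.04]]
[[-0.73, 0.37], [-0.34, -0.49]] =a@[[-0.1, -0.14], [0.23, -0.11]]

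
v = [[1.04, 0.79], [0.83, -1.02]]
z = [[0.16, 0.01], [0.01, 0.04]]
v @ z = [[0.17,0.04],[0.12,-0.03]]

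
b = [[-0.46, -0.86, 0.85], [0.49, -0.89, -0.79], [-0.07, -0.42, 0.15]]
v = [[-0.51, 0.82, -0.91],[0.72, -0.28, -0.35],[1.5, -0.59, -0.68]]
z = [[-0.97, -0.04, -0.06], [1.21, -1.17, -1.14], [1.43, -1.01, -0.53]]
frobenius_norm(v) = 2.35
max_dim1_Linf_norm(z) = 1.43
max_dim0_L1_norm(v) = 2.73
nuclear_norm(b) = 2.66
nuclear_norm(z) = 3.83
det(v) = -0.02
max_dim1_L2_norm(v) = 1.75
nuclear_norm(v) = 3.25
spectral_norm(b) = 1.36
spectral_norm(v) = 2.00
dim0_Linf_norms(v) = [1.5, 0.82, 0.91]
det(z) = 0.53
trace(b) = -1.20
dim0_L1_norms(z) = [3.61, 2.22, 1.73]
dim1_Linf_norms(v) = [0.91, 0.72, 1.5]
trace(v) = -1.47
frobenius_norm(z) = 2.90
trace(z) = -2.67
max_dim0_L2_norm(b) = 1.31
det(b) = 0.00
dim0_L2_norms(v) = [1.74, 1.05, 1.19]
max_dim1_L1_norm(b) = 2.17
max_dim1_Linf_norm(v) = 1.5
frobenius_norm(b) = 1.88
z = b + v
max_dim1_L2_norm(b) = 1.29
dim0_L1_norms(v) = [2.73, 1.69, 1.94]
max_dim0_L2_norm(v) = 1.74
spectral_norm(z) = 2.77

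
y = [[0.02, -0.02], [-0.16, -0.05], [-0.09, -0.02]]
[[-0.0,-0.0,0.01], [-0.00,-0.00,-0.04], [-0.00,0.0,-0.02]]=y@[[-0.03, -0.03, 0.26], [0.19, 0.11, 0.01]]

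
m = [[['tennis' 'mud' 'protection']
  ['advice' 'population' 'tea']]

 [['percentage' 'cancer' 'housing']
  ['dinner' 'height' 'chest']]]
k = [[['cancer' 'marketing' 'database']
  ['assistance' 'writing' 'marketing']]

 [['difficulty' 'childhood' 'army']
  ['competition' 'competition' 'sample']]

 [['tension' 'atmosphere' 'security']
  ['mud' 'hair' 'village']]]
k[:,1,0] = ['assistance', 'competition', 'mud']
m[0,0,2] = 'protection'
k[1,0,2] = 'army'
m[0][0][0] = 'tennis'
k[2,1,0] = 'mud'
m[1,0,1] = 'cancer'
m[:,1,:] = [['advice', 'population', 'tea'], ['dinner', 'height', 'chest']]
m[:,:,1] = [['mud', 'population'], ['cancer', 'height']]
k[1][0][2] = 'army'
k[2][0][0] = 'tension'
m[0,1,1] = 'population'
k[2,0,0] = 'tension'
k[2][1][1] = 'hair'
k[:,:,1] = [['marketing', 'writing'], ['childhood', 'competition'], ['atmosphere', 'hair']]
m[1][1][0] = 'dinner'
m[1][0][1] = 'cancer'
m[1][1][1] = 'height'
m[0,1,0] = 'advice'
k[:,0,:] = [['cancer', 'marketing', 'database'], ['difficulty', 'childhood', 'army'], ['tension', 'atmosphere', 'security']]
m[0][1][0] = 'advice'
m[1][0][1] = 'cancer'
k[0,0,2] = 'database'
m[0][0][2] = 'protection'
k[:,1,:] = [['assistance', 'writing', 'marketing'], ['competition', 'competition', 'sample'], ['mud', 'hair', 'village']]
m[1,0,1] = 'cancer'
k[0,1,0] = 'assistance'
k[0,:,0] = ['cancer', 'assistance']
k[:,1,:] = [['assistance', 'writing', 'marketing'], ['competition', 'competition', 'sample'], ['mud', 'hair', 'village']]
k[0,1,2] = 'marketing'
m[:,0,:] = [['tennis', 'mud', 'protection'], ['percentage', 'cancer', 'housing']]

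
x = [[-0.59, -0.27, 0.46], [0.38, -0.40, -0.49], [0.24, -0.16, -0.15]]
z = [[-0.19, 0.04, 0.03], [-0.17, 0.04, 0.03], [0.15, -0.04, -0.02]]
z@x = [[0.13,0.03,-0.11], [0.12,0.03,-0.10], [-0.11,-0.02,0.09]]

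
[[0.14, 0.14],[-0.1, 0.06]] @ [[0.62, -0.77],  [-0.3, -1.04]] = [[0.04, -0.25], [-0.08, 0.01]]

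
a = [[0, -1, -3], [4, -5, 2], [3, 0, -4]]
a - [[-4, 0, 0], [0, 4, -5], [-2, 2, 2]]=[[4, -1, -3], [4, -9, 7], [5, -2, -6]]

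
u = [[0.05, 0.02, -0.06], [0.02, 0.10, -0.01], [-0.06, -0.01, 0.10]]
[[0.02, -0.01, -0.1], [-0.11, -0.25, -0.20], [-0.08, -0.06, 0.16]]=u @[[-1.31, -0.80, 2.08], [-1.03, -2.52, -2.16], [-1.72, -1.37, 2.66]]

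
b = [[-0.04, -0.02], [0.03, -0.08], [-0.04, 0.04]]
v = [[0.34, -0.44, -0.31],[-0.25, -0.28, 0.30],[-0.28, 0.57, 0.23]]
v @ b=[[-0.01, 0.02], [-0.01, 0.04], [0.02, -0.03]]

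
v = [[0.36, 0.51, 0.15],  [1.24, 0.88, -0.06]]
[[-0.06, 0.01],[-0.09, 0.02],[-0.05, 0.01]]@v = [[-0.01, -0.02, -0.01], [-0.01, -0.03, -0.01], [-0.01, -0.02, -0.01]]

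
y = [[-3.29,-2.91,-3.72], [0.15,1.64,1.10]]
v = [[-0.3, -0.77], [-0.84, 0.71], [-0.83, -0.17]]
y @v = [[6.52, 1.1],[-2.34, 0.86]]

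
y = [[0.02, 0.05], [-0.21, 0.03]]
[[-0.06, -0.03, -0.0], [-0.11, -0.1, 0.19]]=y @ [[0.35,  0.36,  -0.86],  [-1.37,  -0.84,  0.27]]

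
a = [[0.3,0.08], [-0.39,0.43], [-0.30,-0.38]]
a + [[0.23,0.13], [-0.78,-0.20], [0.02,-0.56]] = [[0.53, 0.21], [-1.17, 0.23], [-0.28, -0.94]]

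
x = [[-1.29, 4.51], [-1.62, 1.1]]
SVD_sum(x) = [[-1.65, 4.37], [-0.57, 1.5]] + [[0.36, 0.14], [-1.05, -0.40]]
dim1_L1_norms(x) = [5.8, 2.72]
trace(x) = -0.19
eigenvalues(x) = [(-0.1+2.42j), (-0.1-2.42j)]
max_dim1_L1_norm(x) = 5.8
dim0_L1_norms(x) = [2.91, 5.61]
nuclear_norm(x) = 6.13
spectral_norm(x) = 4.94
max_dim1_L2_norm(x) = 4.69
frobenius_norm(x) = 5.08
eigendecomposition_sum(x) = [[-0.64+1.19j,2.25+0.09j], [-0.81-0.03j,0.55+1.24j]] + [[-0.64-1.19j, 2.25-0.09j],[-0.81+0.03j, (0.55-1.24j)]]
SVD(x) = [[-0.95, -0.32], [-0.32, 0.95]] @ diag([4.941585244014206, 1.1913585841974959]) @ [[0.35, -0.94], [-0.94, -0.35]]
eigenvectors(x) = [[(0.86+0j), 0.86-0.00j],  [(0.23+0.46j), 0.23-0.46j]]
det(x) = 5.89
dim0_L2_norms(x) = [2.07, 4.64]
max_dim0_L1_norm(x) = 5.61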